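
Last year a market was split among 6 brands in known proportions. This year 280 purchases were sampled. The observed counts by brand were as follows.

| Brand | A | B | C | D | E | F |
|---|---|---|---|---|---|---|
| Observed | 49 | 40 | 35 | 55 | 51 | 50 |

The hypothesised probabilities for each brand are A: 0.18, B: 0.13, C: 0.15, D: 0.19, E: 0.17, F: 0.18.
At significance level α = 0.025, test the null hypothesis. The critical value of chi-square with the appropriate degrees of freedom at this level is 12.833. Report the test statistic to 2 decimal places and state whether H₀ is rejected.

Expected counts E_i = n·p_i: 280×0.18 = 50.4, 280×0.13 = 36.4, 280×0.15 = 42, 280×0.19 = 53.2, 280×0.17 = 47.6, 280×0.18 = 50.4.
cat         O        E   (O−E)²/E
A          49     50.4      0.039
B          40     36.4      0.356
C          35       42      1.167
D          55     53.2      0.061
E          51     47.6      0.243
F          50     50.4      0.003
Sum = 1.87
df = 5. Since 1.87 < 12.833, we do not reject H₀.

1.87; do not reject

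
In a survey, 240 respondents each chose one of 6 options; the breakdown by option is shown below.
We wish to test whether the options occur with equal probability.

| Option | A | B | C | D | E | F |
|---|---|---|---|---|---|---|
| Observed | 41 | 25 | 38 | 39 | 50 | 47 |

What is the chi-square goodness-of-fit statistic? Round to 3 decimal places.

Under H₀ each category has probability 1/6, so each expected count is 240/6 = 40.
cat         O        E   (O−E)²/E
A          41       40     0.0250
B          25       40     5.6250
C          38       40     0.1000
D          39       40     0.0250
E          50       40     2.5000
F          47       40     1.2250
Sum = 9.500

9.500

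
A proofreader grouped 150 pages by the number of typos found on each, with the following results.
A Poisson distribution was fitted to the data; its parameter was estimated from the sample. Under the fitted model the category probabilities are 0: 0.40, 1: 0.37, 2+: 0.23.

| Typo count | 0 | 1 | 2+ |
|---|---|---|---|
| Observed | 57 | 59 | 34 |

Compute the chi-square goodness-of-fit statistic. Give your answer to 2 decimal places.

Expected counts E_i = n·p_i: 150×0.40 = 60, 150×0.37 = 55.5, 150×0.23 = 34.5.
χ² = (57−60)²/60 + (59−55.5)²/55.5 + (34−34.5)²/34.5
   = 0.150 + 0.221 + 0.007
Sum = 0.38

0.38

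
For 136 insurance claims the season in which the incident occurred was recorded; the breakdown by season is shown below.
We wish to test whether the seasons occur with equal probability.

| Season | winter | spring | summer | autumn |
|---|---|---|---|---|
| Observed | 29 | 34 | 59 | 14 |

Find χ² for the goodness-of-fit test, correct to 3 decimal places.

30.882

Under H₀ each category has probability 1/4, so each expected count is 136/4 = 34.
cat         O        E   (O−E)²/E
winter     29       34     0.7353
spring     34       34     0.0000
summer     59       34    18.3824
autumn     14       34    11.7647
Sum = 30.882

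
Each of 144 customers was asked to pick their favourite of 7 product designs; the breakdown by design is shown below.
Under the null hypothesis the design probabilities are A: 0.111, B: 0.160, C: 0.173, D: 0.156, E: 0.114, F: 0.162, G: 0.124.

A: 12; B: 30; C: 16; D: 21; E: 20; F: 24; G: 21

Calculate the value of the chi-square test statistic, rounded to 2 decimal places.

Expected counts E_i = n·p_i: 144×0.111 = 15.984, 144×0.160 = 23.04, 144×0.173 = 24.912, 144×0.156 = 22.464, 144×0.114 = 16.416, 144×0.162 = 23.328, 144×0.124 = 17.856.
cat         O        E   (O−E)²/E
A          12   15.984      0.993
B          30    23.04      2.103
C          16   24.912      3.188
D          21   22.464      0.095
E          20   16.416      0.782
F          24   23.328      0.019
G          21   17.856      0.554
Sum = 7.73

7.73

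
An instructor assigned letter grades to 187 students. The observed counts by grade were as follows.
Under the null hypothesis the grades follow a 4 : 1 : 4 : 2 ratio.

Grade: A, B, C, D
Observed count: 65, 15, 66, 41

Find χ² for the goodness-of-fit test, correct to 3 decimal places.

Ratio total = 11. Expected counts: 187×4/11 = 68, 187×1/11 = 17, 187×4/11 = 68, 187×2/11 = 34.
χ² = (65−68)²/68 + (15−17)²/17 + (66−68)²/68 + (41−34)²/34
   = 0.1324 + 0.2353 + 0.0588 + 1.4412
Sum = 1.868

1.868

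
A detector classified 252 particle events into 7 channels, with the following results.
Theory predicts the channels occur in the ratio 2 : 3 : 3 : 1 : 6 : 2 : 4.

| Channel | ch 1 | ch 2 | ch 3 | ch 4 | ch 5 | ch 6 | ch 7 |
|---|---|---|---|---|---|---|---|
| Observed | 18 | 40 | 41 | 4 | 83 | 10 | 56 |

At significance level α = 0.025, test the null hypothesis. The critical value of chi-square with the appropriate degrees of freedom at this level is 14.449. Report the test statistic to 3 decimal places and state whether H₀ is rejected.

Ratio total = 21. Expected counts: 252×2/21 = 24, 252×3/21 = 36, 252×3/21 = 36, 252×1/21 = 12, 252×6/21 = 72, 252×2/21 = 24, 252×4/21 = 48.
cat         O        E   (O−E)²/E
ch 1       18       24     1.5000
ch 2       40       36     0.4444
ch 3       41       36     0.6944
ch 4        4       12     5.3333
ch 5       83       72     1.6806
ch 6       10       24     8.1667
ch 7       56       48     1.3333
Sum = 19.153
df = 6. Since 19.153 > 14.449, we reject H₀.

19.153; reject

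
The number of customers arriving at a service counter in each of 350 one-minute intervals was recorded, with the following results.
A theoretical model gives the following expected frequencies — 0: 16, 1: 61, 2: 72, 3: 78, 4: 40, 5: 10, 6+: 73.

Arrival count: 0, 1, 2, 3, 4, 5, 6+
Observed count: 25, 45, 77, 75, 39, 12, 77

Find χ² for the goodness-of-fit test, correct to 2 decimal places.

χ² = (25−16)²/16 + (45−61)²/61 + (77−72)²/72 + (75−78)²/78 + (39−40)²/40 + (12−10)²/10 + (77−73)²/73
   = 5.063 + 4.197 + 0.347 + 0.115 + 0.025 + 0.400 + 0.219
Sum = 10.37

10.37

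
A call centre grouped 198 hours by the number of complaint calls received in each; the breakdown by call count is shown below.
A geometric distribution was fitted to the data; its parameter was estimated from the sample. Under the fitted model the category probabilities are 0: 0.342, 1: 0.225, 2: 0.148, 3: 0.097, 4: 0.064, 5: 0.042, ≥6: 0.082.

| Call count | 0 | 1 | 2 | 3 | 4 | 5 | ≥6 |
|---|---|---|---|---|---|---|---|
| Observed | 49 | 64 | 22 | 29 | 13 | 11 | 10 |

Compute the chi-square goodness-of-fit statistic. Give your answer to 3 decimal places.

Expected counts E_i = n·p_i: 198×0.342 = 67.716, 198×0.225 = 44.55, 198×0.148 = 29.304, 198×0.097 = 19.206, 198×0.064 = 12.672, 198×0.042 = 8.316, 198×0.082 = 16.236.
0: (49 − 67.716)²/67.716 = 350.288656/67.716 = 5.1729
1: (64 − 44.55)²/44.55 = 378.3025/44.55 = 8.4916
2: (22 − 29.304)²/29.304 = 53.348416/29.304 = 1.8205
3: (29 − 19.206)²/19.206 = 95.922436/19.206 = 4.9944
4: (13 − 12.672)²/12.672 = 0.107584/12.672 = 0.0085
5: (11 − 8.316)²/8.316 = 7.203856/8.316 = 0.8663
≥6: (10 − 16.236)²/16.236 = 38.887696/16.236 = 2.3952
Sum = 23.749

23.749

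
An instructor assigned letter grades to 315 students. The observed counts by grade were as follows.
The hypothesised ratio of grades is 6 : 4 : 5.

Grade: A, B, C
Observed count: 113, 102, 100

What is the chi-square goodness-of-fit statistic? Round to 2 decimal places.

5.44

Ratio total = 15. Expected counts: 315×6/15 = 126, 315×4/15 = 84, 315×5/15 = 105.
cat         O        E   (O−E)²/E
A         113      126      1.341
B         102       84      3.857
C         100      105      0.238
Sum = 5.44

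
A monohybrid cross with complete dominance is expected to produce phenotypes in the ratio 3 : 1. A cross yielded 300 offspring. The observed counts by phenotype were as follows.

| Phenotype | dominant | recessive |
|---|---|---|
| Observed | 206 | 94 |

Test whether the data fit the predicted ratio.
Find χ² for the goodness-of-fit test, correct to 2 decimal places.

6.42

Ratio total = 4. Expected counts: 300×3/4 = 225, 300×1/4 = 75.
cat            O        E   (O−E)²/E
dominant     206      225      1.604
recessive     94       75      4.813
Sum = 6.42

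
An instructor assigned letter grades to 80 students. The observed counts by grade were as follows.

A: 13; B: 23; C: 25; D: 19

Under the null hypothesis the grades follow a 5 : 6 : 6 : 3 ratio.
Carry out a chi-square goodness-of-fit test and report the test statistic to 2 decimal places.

6.62

Ratio total = 20. Expected counts: 80×5/20 = 20, 80×6/20 = 24, 80×6/20 = 24, 80×3/20 = 12.
A: (13 − 20)²/20 = 49/20 = 2.450
B: (23 − 24)²/24 = 1/24 = 0.042
C: (25 − 24)²/24 = 1/24 = 0.042
D: (19 − 12)²/12 = 49/12 = 4.083
Sum = 6.62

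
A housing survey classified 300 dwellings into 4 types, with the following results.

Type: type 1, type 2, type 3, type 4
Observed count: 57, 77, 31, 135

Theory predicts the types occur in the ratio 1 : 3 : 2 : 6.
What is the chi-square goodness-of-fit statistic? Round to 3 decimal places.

Ratio total = 12. Expected counts: 300×1/12 = 25, 300×3/12 = 75, 300×2/12 = 50, 300×6/12 = 150.
χ² = (57−25)²/25 + (77−75)²/75 + (31−50)²/50 + (135−150)²/150
   = 40.9600 + 0.0533 + 7.2200 + 1.5000
Sum = 49.733

49.733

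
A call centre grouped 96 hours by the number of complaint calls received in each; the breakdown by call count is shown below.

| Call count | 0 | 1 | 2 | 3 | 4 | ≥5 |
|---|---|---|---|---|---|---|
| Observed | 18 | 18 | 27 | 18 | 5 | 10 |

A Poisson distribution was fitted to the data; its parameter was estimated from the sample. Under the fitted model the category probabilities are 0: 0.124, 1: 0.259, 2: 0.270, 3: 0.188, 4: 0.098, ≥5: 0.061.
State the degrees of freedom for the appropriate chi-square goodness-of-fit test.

4

There are k = 6 categories and 1 parameter estimated from the data, so df = 6 − 1 − 1 = 4.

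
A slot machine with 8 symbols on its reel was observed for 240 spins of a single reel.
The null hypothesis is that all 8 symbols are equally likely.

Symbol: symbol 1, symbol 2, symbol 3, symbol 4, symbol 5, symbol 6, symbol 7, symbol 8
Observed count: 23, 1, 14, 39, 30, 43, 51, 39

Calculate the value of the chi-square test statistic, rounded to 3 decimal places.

63.933

Under H₀ each category has probability 1/8, so each expected count is 240/8 = 30.
χ² = (23−30)²/30 + (1−30)²/30 + (14−30)²/30 + (39−30)²/30 + (30−30)²/30 + (43−30)²/30 + (51−30)²/30 + (39−30)²/30
   = 1.6333 + 28.0333 + 8.5333 + 2.7000 + 0.0000 + 5.6333 + 14.7000 + 2.7000
Sum = 63.933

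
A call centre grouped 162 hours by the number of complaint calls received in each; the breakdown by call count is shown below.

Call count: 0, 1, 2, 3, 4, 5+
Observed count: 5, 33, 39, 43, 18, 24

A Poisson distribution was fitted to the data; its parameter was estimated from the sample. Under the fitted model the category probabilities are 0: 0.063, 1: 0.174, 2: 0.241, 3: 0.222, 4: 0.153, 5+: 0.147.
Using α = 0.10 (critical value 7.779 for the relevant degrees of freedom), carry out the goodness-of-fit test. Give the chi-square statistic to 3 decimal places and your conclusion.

Expected counts E_i = n·p_i: 162×0.063 = 10.206, 162×0.174 = 28.188, 162×0.241 = 39.042, 162×0.222 = 35.964, 162×0.153 = 24.786, 162×0.147 = 23.814.
χ² = (5−10.206)²/10.206 + (33−28.188)²/28.188 + (39−39.042)²/39.042 + (43−35.964)²/35.964 + (18−24.786)²/24.786 + (24−23.814)²/23.814
   = 2.6555 + 0.8215 + 0.0000 + 1.3765 + 1.8579 + 0.0015
Sum = 6.713
df = 4. Since 6.713 < 7.779, we do not reject H₀.

6.713; do not reject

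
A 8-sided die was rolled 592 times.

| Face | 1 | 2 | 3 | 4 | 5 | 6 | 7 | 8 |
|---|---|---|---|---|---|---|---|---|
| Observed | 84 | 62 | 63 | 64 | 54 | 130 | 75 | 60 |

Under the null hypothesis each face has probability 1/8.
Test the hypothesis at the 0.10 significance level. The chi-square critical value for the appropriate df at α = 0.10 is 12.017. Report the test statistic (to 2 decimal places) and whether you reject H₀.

56.73; reject

Expected count for each of the 8 categories: 592/8 = 74.
cat         O        E   (O−E)²/E
1          84       74      1.351
2          62       74      1.946
3          63       74      1.635
4          64       74      1.351
5          54       74      5.405
6         130       74     42.378
7          75       74      0.014
8          60       74      2.649
Sum = 56.73
df = 7. Since 56.73 > 12.017, we reject H₀.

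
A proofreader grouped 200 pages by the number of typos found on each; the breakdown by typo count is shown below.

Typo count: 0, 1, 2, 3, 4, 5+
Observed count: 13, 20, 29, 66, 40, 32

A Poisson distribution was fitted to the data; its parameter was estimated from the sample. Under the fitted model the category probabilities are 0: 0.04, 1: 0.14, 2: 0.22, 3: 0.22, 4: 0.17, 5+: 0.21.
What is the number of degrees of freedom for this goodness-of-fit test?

4

There are k = 6 categories and 1 parameter estimated from the data, so df = 6 − 1 − 1 = 4.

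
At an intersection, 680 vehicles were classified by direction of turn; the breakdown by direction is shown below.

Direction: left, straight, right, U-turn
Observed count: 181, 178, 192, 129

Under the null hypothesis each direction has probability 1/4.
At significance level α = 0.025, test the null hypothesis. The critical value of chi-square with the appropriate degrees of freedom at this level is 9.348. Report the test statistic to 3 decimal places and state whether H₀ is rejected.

13.824; reject

Expected count for each of the 4 categories: 680/4 = 170.
cat           O        E   (O−E)²/E
left        181      170     0.7118
straight    178      170     0.3765
right       192      170     2.8471
U-turn      129      170     9.8882
Sum = 13.824
df = 3. Since 13.824 > 9.348, we reject H₀.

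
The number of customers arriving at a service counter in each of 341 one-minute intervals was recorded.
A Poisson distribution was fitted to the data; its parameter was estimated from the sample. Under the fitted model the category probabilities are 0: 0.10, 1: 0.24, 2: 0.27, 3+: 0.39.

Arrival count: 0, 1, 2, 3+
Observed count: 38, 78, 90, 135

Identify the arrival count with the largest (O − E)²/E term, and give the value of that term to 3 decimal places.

0, 0.446

Expected counts E_i = n·p_i: 341×0.10 = 34.1, 341×0.24 = 81.84, 341×0.27 = 92.07, 341×0.39 = 132.99.
0: (38 − 34.1)²/34.1 = 15.21/34.1 = 0.4460
1: (78 − 81.84)²/81.84 = 14.7456/81.84 = 0.1802
2: (90 − 92.07)²/92.07 = 4.2849/92.07 = 0.0465
3+: (135 − 132.99)²/132.99 = 4.0401/132.99 = 0.0304
The largest term is for 0: 0.446.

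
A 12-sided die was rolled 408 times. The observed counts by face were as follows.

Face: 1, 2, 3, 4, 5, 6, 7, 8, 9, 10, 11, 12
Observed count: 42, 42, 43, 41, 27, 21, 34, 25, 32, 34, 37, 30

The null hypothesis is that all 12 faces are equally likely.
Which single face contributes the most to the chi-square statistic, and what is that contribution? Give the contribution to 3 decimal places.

Under H₀ each category has probability 1/12, so each expected count is 408/12 = 34.
χ² = (42−34)²/34 + (42−34)²/34 + (43−34)²/34 + (41−34)²/34 + (27−34)²/34 + (21−34)²/34 + (34−34)²/34 + (25−34)²/34 + (32−34)²/34 + (34−34)²/34 + (37−34)²/34 + (30−34)²/34
   = 1.8824 + 1.8824 + 2.3824 + 1.4412 + 1.4412 + 4.9706 + 0.0000 + 2.3824 + 0.1176 + 0.0000 + 0.2647 + 0.4706
The largest term is for 6: 4.971.

6, 4.971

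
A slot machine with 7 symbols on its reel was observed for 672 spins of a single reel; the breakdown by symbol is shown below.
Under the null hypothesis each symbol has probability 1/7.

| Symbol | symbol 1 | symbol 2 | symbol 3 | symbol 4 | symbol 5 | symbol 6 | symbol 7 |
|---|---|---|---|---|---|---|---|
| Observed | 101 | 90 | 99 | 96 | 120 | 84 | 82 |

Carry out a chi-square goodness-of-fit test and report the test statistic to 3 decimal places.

10.271

Expected count for each of the 7 categories: 672/7 = 96.
cat           O        E   (O−E)²/E
symbol 1    101       96     0.2604
symbol 2     90       96     0.3750
symbol 3     99       96     0.0938
symbol 4     96       96     0.0000
symbol 5    120       96     6.0000
symbol 6     84       96     1.5000
symbol 7     82       96     2.0417
Sum = 10.271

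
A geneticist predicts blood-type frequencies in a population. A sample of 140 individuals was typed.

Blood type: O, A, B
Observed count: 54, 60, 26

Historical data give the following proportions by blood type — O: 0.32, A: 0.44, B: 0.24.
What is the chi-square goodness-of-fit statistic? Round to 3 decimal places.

Expected counts E_i = n·p_i: 140×0.32 = 44.8, 140×0.44 = 61.6, 140×0.24 = 33.6.
χ² = (54−44.8)²/44.8 + (60−61.6)²/61.6 + (26−33.6)²/33.6
   = 1.8893 + 0.0416 + 1.7190
Sum = 3.650

3.650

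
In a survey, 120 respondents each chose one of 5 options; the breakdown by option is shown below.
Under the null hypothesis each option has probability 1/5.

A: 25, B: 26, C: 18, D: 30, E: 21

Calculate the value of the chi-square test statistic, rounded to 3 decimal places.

3.583

Under H₀ each category has probability 1/5, so each expected count is 120/5 = 24.
A: (25 − 24)²/24 = 1/24 = 0.0417
B: (26 − 24)²/24 = 4/24 = 0.1667
C: (18 − 24)²/24 = 36/24 = 1.5000
D: (30 − 24)²/24 = 36/24 = 1.5000
E: (21 − 24)²/24 = 9/24 = 0.3750
Sum = 3.583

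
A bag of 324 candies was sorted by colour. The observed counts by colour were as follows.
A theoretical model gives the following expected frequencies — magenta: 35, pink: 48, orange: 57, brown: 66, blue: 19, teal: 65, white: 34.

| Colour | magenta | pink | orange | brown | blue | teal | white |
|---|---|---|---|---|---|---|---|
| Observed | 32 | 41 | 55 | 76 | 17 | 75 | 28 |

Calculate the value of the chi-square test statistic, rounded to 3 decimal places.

magenta: (32 − 35)²/35 = 9/35 = 0.2571
pink: (41 − 48)²/48 = 49/48 = 1.0208
orange: (55 − 57)²/57 = 4/57 = 0.0702
brown: (76 − 66)²/66 = 100/66 = 1.5152
blue: (17 − 19)²/19 = 4/19 = 0.2105
teal: (75 − 65)²/65 = 100/65 = 1.5385
white: (28 − 34)²/34 = 36/34 = 1.0588
Sum = 5.671

5.671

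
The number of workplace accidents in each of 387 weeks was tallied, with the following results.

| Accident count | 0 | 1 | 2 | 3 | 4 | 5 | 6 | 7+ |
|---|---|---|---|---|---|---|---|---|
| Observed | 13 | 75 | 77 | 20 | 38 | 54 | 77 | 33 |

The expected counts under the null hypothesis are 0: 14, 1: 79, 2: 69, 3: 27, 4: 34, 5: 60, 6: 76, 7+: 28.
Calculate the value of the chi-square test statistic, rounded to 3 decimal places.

χ² = (13−14)²/14 + (75−79)²/79 + (77−69)²/69 + (20−27)²/27 + (38−34)²/34 + (54−60)²/60 + (77−76)²/76 + (33−28)²/28
   = 0.0714 + 0.2025 + 0.9275 + 1.8148 + 0.4706 + 0.6000 + 0.0132 + 0.8929
Sum = 4.993

4.993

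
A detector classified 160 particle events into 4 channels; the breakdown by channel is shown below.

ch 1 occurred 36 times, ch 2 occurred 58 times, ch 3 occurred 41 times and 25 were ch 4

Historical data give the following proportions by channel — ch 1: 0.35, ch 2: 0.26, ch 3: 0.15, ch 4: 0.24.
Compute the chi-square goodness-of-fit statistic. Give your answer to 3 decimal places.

Expected counts E_i = n·p_i: 160×0.35 = 56, 160×0.26 = 41.6, 160×0.15 = 24, 160×0.24 = 38.4.
ch 1: (36 − 56)²/56 = 400/56 = 7.1429
ch 2: (58 − 41.6)²/41.6 = 268.96/41.6 = 6.4654
ch 3: (41 − 24)²/24 = 289/24 = 12.0417
ch 4: (25 − 38.4)²/38.4 = 179.56/38.4 = 4.6760
Sum = 30.326

30.326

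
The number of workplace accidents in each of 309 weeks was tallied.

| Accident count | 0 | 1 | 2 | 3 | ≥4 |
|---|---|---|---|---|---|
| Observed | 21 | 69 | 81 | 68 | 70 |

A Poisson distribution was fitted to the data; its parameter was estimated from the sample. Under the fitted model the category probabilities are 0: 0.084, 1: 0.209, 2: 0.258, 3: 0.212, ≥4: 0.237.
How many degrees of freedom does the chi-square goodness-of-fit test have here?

There are k = 5 categories and 1 parameter estimated from the data, so df = 5 − 1 − 1 = 3.

3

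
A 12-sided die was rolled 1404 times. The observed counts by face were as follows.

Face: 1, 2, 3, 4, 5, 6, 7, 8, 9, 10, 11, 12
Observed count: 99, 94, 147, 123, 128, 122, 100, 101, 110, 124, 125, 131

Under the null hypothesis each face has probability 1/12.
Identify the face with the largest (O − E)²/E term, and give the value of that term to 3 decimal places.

3, 7.692

Expected count for each of the 12 categories: 1404/12 = 117.
χ² = (99−117)²/117 + (94−117)²/117 + (147−117)²/117 + (123−117)²/117 + (128−117)²/117 + (122−117)²/117 + (100−117)²/117 + (101−117)²/117 + (110−117)²/117 + (124−117)²/117 + (125−117)²/117 + (131−117)²/117
   = 2.7692 + 4.5214 + 7.6923 + 0.3077 + 1.0342 + 0.2137 + 2.4701 + 2.1880 + 0.4188 + 0.4188 + 0.5470 + 1.6752
The largest term is for 3: 7.692.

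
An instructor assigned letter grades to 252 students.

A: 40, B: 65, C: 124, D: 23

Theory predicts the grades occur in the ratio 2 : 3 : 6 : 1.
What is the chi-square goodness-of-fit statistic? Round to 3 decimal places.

Ratio total = 12. Expected counts: 252×2/12 = 42, 252×3/12 = 63, 252×6/12 = 126, 252×1/12 = 21.
cat         O        E   (O−E)²/E
A          40       42     0.0952
B          65       63     0.0635
C         124      126     0.0317
D          23       21     0.1905
Sum = 0.381

0.381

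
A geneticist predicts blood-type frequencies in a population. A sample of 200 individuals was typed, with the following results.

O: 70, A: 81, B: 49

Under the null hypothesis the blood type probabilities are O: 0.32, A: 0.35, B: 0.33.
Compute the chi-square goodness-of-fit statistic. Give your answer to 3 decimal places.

6.670

Expected counts E_i = n·p_i: 200×0.32 = 64, 200×0.35 = 70, 200×0.33 = 66.
cat         O        E   (O−E)²/E
O          70       64     0.5625
A          81       70     1.7286
B          49       66     4.3788
Sum = 6.670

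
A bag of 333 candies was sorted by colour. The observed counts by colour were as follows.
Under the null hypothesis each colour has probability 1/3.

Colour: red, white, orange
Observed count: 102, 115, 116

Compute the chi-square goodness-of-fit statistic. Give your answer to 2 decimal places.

1.10

Expected count for each of the 3 categories: 333/3 = 111.
cat         O        E   (O−E)²/E
red       102      111      0.730
white     115      111      0.144
orange    116      111      0.225
Sum = 1.10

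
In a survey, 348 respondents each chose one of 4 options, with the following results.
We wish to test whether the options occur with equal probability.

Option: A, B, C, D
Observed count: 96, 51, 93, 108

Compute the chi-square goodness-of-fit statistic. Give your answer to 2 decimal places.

21.31

Under H₀ each category has probability 1/4, so each expected count is 348/4 = 87.
cat         O        E   (O−E)²/E
A          96       87      0.931
B          51       87     14.897
C          93       87      0.414
D         108       87      5.069
Sum = 21.31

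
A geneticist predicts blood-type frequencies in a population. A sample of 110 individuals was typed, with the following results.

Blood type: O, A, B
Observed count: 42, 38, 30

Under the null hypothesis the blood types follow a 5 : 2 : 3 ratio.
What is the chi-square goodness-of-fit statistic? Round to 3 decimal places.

14.982

Ratio total = 10. Expected counts: 110×5/10 = 55, 110×2/10 = 22, 110×3/10 = 33.
O: (42 − 55)²/55 = 169/55 = 3.0727
A: (38 − 22)²/22 = 256/22 = 11.6364
B: (30 − 33)²/33 = 9/33 = 0.2727
Sum = 14.982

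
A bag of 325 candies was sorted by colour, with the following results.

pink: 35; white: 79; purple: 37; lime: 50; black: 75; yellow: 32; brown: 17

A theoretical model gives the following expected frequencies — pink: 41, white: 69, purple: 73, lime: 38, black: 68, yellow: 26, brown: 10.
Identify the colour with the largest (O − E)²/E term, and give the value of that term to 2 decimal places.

purple, 17.75

χ² = (35−41)²/41 + (79−69)²/69 + (37−73)²/73 + (50−38)²/38 + (75−68)²/68 + (32−26)²/26 + (17−10)²/10
   = 0.878 + 1.449 + 17.753 + 3.789 + 0.721 + 1.385 + 4.900
The largest term is for purple: 17.75.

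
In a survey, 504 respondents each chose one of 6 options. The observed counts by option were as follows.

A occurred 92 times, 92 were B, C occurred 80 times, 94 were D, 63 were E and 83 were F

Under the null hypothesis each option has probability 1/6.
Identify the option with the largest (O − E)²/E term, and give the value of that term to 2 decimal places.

E, 5.25

Under H₀ each category has probability 1/6, so each expected count is 504/6 = 84.
cat         O        E   (O−E)²/E
A          92       84      0.762
B          92       84      0.762
C          80       84      0.190
D          94       84      1.190
E          63       84      5.250
F          83       84      0.012
The largest term is for E: 5.25.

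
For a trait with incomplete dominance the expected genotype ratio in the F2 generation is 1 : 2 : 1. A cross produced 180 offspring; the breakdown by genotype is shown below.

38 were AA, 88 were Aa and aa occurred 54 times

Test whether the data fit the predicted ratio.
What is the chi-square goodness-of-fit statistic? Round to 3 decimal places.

2.933

Ratio total = 4. Expected counts: 180×1/4 = 45, 180×2/4 = 90, 180×1/4 = 45.
cat         O        E   (O−E)²/E
AA         38       45     1.0889
Aa         88       90     0.0444
aa         54       45     1.8000
Sum = 2.933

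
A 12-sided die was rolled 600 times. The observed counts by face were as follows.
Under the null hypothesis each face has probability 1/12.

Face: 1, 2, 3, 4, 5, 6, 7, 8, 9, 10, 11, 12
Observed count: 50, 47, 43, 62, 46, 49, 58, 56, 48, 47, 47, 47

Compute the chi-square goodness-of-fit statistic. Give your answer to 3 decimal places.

Under H₀ each category has probability 1/12, so each expected count is 600/12 = 50.
1: (50 − 50)²/50 = 0/50 = 0.0000
2: (47 − 50)²/50 = 9/50 = 0.1800
3: (43 − 50)²/50 = 49/50 = 0.9800
4: (62 − 50)²/50 = 144/50 = 2.8800
5: (46 − 50)²/50 = 16/50 = 0.3200
6: (49 − 50)²/50 = 1/50 = 0.0200
7: (58 − 50)²/50 = 64/50 = 1.2800
8: (56 − 50)²/50 = 36/50 = 0.7200
9: (48 − 50)²/50 = 4/50 = 0.0800
10: (47 − 50)²/50 = 9/50 = 0.1800
11: (47 − 50)²/50 = 9/50 = 0.1800
12: (47 − 50)²/50 = 9/50 = 0.1800
Sum = 7.000

7.000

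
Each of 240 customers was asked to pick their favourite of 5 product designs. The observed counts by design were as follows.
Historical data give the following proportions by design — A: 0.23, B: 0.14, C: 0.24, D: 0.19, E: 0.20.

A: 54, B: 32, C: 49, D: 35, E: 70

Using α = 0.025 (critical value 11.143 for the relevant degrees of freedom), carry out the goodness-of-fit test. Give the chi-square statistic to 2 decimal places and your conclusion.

Expected counts E_i = n·p_i: 240×0.23 = 55.2, 240×0.14 = 33.6, 240×0.24 = 57.6, 240×0.19 = 45.6, 240×0.20 = 48.
χ² = (54−55.2)²/55.2 + (32−33.6)²/33.6 + (49−57.6)²/57.6 + (35−45.6)²/45.6 + (70−48)²/48
   = 0.026 + 0.076 + 1.284 + 2.464 + 10.083
Sum = 13.93
df = 4. Since 13.93 > 11.143, we reject H₀.

13.93; reject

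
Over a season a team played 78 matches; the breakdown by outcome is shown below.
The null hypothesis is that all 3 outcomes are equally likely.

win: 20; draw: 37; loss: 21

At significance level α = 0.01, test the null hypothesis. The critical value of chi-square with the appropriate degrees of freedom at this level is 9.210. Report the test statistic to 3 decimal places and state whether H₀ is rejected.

7.000; do not reject

Expected count for each of the 3 categories: 78/3 = 26.
χ² = (20−26)²/26 + (37−26)²/26 + (21−26)²/26
   = 1.3846 + 4.6538 + 0.9615
Sum = 7.000
df = 2. Since 7.000 < 9.210, we do not reject H₀.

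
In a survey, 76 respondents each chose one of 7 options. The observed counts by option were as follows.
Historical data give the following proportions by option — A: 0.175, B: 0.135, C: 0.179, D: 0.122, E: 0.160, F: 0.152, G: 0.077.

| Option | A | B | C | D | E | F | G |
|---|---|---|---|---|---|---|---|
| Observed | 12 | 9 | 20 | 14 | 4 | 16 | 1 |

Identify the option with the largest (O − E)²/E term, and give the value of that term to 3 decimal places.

E, 5.476

Expected counts E_i = n·p_i: 76×0.175 = 13.3, 76×0.135 = 10.26, 76×0.179 = 13.604, 76×0.122 = 9.272, 76×0.160 = 12.16, 76×0.152 = 11.552, 76×0.077 = 5.852.
cat         O        E   (O−E)²/E
A          12     13.3     0.1271
B           9    10.26     0.1547
C          20   13.604     3.0071
D          14    9.272     2.4109
E           4    12.16     5.4758
F          16   11.552     1.7127
G           1    5.852     4.0229
The largest term is for E: 5.476.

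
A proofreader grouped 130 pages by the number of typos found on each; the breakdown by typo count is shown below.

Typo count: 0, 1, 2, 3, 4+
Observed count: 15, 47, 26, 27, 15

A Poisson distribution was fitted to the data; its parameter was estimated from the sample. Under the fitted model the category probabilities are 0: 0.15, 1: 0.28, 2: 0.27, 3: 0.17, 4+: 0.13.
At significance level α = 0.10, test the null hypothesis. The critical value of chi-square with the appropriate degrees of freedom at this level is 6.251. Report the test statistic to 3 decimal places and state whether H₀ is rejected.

Expected counts E_i = n·p_i: 130×0.15 = 19.5, 130×0.28 = 36.4, 130×0.27 = 35.1, 130×0.17 = 22.1, 130×0.13 = 16.9.
cat         O        E   (O−E)²/E
0          15     19.5     1.0385
1          47     36.4     3.0868
2          26     35.1     2.3593
3          27     22.1     1.0864
4+         15     16.9     0.2136
Sum = 7.785
df = 3. Since 7.785 > 6.251, we reject H₀.

7.785; reject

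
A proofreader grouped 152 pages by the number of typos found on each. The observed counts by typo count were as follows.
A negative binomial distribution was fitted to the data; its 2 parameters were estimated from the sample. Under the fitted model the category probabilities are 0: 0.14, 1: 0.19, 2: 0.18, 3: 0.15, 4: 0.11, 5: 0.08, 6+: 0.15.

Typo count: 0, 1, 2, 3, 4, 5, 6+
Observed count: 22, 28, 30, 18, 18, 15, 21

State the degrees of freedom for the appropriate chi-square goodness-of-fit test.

There are k = 7 categories and 2 parameters estimated from the data, so df = 7 − 1 − 2 = 4.

4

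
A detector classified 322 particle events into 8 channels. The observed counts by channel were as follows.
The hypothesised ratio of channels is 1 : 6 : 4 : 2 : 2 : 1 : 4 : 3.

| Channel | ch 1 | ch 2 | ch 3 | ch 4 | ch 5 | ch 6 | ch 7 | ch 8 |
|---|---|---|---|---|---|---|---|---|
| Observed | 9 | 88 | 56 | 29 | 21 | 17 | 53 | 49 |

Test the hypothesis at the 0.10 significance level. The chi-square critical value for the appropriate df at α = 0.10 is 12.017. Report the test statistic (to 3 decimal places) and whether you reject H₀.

Ratio total = 23. Expected counts: 322×1/23 = 14, 322×6/23 = 84, 322×4/23 = 56, 322×2/23 = 28, 322×2/23 = 28, 322×1/23 = 14, 322×4/23 = 56, 322×3/23 = 42.
ch 1: (9 − 14)²/14 = 25/14 = 1.7857
ch 2: (88 − 84)²/84 = 16/84 = 0.1905
ch 3: (56 − 56)²/56 = 0/56 = 0.0000
ch 4: (29 − 28)²/28 = 1/28 = 0.0357
ch 5: (21 − 28)²/28 = 49/28 = 1.7500
ch 6: (17 − 14)²/14 = 9/14 = 0.6429
ch 7: (53 − 56)²/56 = 9/56 = 0.1607
ch 8: (49 − 42)²/42 = 49/42 = 1.1667
Sum = 5.732
df = 7. Since 5.732 < 12.017, we do not reject H₀.

5.732; do not reject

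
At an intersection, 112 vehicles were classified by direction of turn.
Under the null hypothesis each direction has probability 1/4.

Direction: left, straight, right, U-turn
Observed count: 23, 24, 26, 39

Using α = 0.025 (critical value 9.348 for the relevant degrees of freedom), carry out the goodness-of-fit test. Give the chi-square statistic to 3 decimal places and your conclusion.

Under H₀ each category has probability 1/4, so each expected count is 112/4 = 28.
χ² = (23−28)²/28 + (24−28)²/28 + (26−28)²/28 + (39−28)²/28
   = 0.8929 + 0.5714 + 0.1429 + 4.3214
Sum = 5.929
df = 3. Since 5.929 < 9.348, we do not reject H₀.

5.929; do not reject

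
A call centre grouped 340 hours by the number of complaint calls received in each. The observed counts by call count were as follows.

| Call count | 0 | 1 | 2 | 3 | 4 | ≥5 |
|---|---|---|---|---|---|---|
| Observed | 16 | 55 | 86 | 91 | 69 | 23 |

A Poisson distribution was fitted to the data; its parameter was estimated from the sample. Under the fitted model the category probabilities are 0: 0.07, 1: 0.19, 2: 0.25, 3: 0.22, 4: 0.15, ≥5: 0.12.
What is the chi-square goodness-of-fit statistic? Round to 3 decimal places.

21.622

Expected counts E_i = n·p_i: 340×0.07 = 23.8, 340×0.19 = 64.6, 340×0.25 = 85, 340×0.22 = 74.8, 340×0.15 = 51, 340×0.12 = 40.8.
χ² = (16−23.8)²/23.8 + (55−64.6)²/64.6 + (86−85)²/85 + (91−74.8)²/74.8 + (69−51)²/51 + (23−40.8)²/40.8
   = 2.5563 + 1.4266 + 0.0118 + 3.5086 + 6.3529 + 7.7657
Sum = 21.622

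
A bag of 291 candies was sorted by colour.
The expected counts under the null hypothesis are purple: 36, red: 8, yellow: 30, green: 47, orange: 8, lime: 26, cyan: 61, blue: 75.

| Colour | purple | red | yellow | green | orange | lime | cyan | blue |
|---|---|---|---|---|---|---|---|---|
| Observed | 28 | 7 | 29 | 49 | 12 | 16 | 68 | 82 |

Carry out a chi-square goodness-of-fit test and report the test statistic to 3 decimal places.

9.324

cat         O        E   (O−E)²/E
purple     28       36     1.7778
red         7        8     0.1250
yellow     29       30     0.0333
green      49       47     0.0851
orange     12        8     2.0000
lime       16       26     3.8462
cyan       68       61     0.8033
blue       82       75     0.6533
Sum = 9.324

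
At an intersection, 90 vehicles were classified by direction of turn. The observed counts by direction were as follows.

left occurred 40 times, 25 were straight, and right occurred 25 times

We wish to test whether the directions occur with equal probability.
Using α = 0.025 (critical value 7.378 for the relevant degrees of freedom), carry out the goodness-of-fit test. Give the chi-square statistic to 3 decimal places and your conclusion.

5.000; do not reject

Expected count for each of the 3 categories: 90/3 = 30.
cat           O        E   (O−E)²/E
left         40       30     3.3333
straight     25       30     0.8333
right        25       30     0.8333
Sum = 5.000
df = 2. Since 5.000 < 7.378, we do not reject H₀.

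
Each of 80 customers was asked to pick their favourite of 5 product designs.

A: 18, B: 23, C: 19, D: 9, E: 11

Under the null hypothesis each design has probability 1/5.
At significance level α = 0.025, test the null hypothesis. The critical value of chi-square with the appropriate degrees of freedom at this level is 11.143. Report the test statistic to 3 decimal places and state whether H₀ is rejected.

8.500; do not reject

Under H₀ each category has probability 1/5, so each expected count is 80/5 = 16.
A: (18 − 16)²/16 = 4/16 = 0.2500
B: (23 − 16)²/16 = 49/16 = 3.0625
C: (19 − 16)²/16 = 9/16 = 0.5625
D: (9 − 16)²/16 = 49/16 = 3.0625
E: (11 − 16)²/16 = 25/16 = 1.5625
Sum = 8.500
df = 4. Since 8.500 < 11.143, we do not reject H₀.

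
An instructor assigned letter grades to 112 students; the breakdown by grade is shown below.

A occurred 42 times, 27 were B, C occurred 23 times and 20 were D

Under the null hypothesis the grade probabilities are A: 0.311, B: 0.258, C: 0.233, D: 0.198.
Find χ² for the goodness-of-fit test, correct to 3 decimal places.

2.180

Expected counts E_i = n·p_i: 112×0.311 = 34.832, 112×0.258 = 28.896, 112×0.233 = 26.096, 112×0.198 = 22.176.
cat         O        E   (O−E)²/E
A          42   34.832     1.4751
B          27   28.896     0.1244
C          23   26.096     0.3673
D          20   22.176     0.2135
Sum = 2.180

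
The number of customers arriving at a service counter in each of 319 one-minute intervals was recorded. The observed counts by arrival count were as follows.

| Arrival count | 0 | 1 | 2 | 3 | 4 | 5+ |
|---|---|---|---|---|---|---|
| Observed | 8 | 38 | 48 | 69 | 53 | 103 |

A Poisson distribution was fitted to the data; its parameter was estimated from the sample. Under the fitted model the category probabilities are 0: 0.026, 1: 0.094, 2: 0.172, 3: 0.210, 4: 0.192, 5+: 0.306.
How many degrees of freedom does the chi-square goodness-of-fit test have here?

4

There are k = 6 categories and 1 parameter estimated from the data, so df = 6 − 1 − 1 = 4.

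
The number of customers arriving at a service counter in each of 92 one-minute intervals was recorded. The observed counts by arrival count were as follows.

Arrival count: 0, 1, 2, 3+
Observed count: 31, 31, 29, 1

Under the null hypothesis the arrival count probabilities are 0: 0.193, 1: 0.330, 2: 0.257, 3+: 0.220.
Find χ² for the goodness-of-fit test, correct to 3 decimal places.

Expected counts E_i = n·p_i: 92×0.193 = 17.756, 92×0.330 = 30.36, 92×0.257 = 23.644, 92×0.220 = 20.24.
χ² = (31−17.756)²/17.756 + (31−30.36)²/30.36 + (29−23.644)²/23.644 + (1−20.24)²/20.24
   = 9.8786 + 0.0135 + 1.2133 + 18.2894
Sum = 29.395

29.395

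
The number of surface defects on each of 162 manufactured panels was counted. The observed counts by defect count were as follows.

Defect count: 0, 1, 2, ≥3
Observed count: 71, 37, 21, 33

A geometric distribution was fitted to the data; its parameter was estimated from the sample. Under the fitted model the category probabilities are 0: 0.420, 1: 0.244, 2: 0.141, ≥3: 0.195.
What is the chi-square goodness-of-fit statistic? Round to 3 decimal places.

0.502

Expected counts E_i = n·p_i: 162×0.420 = 68.04, 162×0.244 = 39.528, 162×0.141 = 22.842, 162×0.195 = 31.59.
χ² = (71−68.04)²/68.04 + (37−39.528)²/39.528 + (21−22.842)²/22.842 + (33−31.59)²/31.59
   = 0.1288 + 0.1617 + 0.1485 + 0.0629
Sum = 0.502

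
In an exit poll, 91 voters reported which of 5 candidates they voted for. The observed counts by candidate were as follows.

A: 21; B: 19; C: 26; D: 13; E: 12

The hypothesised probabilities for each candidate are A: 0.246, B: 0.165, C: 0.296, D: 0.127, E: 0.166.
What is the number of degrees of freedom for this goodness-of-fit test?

There are k = 5 categories and no parameters were estimated from the data, so df = 5 − 1 = 4.

4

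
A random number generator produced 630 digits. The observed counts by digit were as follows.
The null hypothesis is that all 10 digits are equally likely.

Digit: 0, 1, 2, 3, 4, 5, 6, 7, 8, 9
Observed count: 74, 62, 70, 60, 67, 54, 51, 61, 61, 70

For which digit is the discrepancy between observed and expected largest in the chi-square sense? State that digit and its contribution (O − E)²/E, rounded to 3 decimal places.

Expected count for each of the 10 categories: 630/10 = 63.
0: (74 − 63)²/63 = 121/63 = 1.9206
1: (62 − 63)²/63 = 1/63 = 0.0159
2: (70 − 63)²/63 = 49/63 = 0.7778
3: (60 − 63)²/63 = 9/63 = 0.1429
4: (67 − 63)²/63 = 16/63 = 0.2540
5: (54 − 63)²/63 = 81/63 = 1.2857
6: (51 − 63)²/63 = 144/63 = 2.2857
7: (61 − 63)²/63 = 4/63 = 0.0635
8: (61 − 63)²/63 = 4/63 = 0.0635
9: (70 − 63)²/63 = 49/63 = 0.7778
The largest term is for 6: 2.286.

6, 2.286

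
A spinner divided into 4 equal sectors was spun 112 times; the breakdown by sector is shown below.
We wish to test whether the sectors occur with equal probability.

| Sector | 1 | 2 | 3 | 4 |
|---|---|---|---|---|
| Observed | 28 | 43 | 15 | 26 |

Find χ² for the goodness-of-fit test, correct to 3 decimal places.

14.214

Expected count for each of the 4 categories: 112/4 = 28.
χ² = (28−28)²/28 + (43−28)²/28 + (15−28)²/28 + (26−28)²/28
   = 0.0000 + 8.0357 + 6.0357 + 0.1429
Sum = 14.214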